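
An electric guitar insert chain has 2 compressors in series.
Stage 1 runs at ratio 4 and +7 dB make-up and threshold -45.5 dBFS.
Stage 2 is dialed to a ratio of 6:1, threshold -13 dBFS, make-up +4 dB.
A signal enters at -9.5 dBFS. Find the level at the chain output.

Stage 1: 36 dB above -45.5 dBFS, reduced 4:1 to 9 dB above → -36.5 dBFS; +7 dB make-up → -29.5 dBFS.
Stage 2: -29.5 dBFS ≤ -13 dBFS, so stage 2 doesn't engage; make-up brings it to -25.5 dBFS.

-25.5 dBFS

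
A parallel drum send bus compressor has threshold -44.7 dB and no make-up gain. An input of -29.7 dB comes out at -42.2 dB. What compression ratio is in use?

6:1

Input overshoot = -29.7 − (-44.7) = 15 dB; output overshoot = -42.2 − (-44.7) = 2.5 dB.
Ratio = 15 / 2.5 = 6.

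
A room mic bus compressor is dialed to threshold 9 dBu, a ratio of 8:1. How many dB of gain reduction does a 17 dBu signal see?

7 dB

The signal is 8 dB above threshold.
After 8:1 compression the overshoot becomes 8/8 = 1 dB.
GR = overshoot in − overshoot out = 8 − 1 = 7 dB.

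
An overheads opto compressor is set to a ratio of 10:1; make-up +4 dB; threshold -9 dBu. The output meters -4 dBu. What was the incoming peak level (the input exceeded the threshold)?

Remove make-up: -4 − 4 = -8 dBu.
The compressed level sits -8 − (-9) = 1 dB over threshold.
Undo the ratio: input overshoot = 1 × 10 = 10 dB, giving input = 1 dBu.

1 dBu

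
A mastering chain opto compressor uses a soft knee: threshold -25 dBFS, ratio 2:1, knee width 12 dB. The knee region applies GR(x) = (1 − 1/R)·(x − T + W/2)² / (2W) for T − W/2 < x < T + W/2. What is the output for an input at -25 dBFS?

-25.75 dBFS

x − T + W/2 = -25 − (-25) + 6 = 6.
GR = (1 − 1/2) × 6² / 24 = 0.5 × 36 / 24 = 0.75 dB.
Output = -25 − 0.75 = -25.75 dBFS.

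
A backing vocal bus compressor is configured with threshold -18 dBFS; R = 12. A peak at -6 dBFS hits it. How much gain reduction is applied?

11 dB

-6 dBFS exceeds the threshold by 12 dB.
At 12:1, output sits 12/12 = 1 dB above threshold.
So the signal is attenuated by 12 − 1 = 11 dB.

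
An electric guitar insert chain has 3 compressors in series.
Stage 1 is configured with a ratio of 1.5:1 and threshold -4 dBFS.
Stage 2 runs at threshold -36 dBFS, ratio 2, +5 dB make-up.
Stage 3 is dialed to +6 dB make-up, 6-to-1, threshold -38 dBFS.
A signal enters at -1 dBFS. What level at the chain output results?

Stage 1: -1 dBFS is 3 dB over -4 dBFS; at 1.5:1 that becomes 2 dB over, giving -2 dBFS.
Stage 2: overshoot 34 dB → 34/2 = 17 dB → -19 dBFS; +5 dB make-up → -14 dBFS.
Stage 3: overshoot 24 dB → 24/6 = 4 dB → -34 dBFS; +6 dB make-up → -28 dBFS.

-28 dBFS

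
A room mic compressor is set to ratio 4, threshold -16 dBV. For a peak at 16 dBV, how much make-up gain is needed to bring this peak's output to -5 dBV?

3 dB

Overshoot 32 dB → 32/4 = 8 dB after compression, so the compressed level is -16 + 8 = -8 dBV.
Make-up = target − compressed = -5 − (-8) = 3 dB.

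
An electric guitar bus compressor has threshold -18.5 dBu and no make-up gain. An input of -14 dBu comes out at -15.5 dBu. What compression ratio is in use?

1.5:1

Input overshoot = -14 − (-18.5) = 4.5 dB; output overshoot = -15.5 − (-18.5) = 3 dB.
Ratio = 4.5 / 3 = 1.5.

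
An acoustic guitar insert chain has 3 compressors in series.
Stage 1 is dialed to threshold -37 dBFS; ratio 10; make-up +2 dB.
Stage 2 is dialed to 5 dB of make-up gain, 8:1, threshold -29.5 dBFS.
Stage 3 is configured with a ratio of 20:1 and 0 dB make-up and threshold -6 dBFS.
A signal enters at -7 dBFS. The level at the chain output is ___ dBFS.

Stage 1: 30 dB above -37 dBFS, reduced 10:1 to 3 dB above → -34 dBFS; +2 dB make-up → -32 dBFS.
Stage 2: -32 dBFS is at or below the -29.5 dBFS threshold — no compression; make-up brings it to -27 dBFS.
Stage 3: -27 dBFS ≤ -6 dBFS, so stage 3 doesn't engage; output -27 dBFS.

-27 dBFS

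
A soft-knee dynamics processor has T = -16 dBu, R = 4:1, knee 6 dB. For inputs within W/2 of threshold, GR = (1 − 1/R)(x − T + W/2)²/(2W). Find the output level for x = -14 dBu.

-15.5625 dBu

x − T + W/2 = -14 − (-16) + 3 = 5.
GR = (1 − 1/4) × 5² / 12 = 0.75 × 25 / 12 = 1.5625 dB.
Output = -14 − 1.5625 = -15.5625 dBu.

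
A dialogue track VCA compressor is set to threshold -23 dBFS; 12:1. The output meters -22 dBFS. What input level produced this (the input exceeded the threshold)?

Post-compression overshoot = -22 − (-23) = 1 dB.
Undo the ratio: input overshoot = 1 × 12 = 12 dB, giving input = -11 dBFS.

-11 dBFS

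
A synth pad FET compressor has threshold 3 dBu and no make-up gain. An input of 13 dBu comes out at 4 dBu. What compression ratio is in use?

Input overshoot = 13 − 3 = 10 dB; output overshoot = 4 − 3 = 1 dB.
Ratio = 10 / 1 = 10.

10:1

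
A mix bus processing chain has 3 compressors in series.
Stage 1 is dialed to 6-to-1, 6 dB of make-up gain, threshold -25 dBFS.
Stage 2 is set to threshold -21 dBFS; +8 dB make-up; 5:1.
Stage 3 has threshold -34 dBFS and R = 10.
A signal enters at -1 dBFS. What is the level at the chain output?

Stage 1: -1 dBFS is 24 dB over -25 dBFS; at 6:1 that becomes 4 dB over, giving -21 dBFS; +6 dB make-up → -15 dBFS.
Stage 2: overshoot 6 dB → 6/5 = 1.2 dB → -19.8 dBFS; +8 dB make-up → -11.8 dBFS.
Stage 3: -11.8 dBFS is 22.2 dB over -34 dBFS; at 10:1 that becomes 2.22 dB over, giving -31.78 dBFS.

-31.78 dBFS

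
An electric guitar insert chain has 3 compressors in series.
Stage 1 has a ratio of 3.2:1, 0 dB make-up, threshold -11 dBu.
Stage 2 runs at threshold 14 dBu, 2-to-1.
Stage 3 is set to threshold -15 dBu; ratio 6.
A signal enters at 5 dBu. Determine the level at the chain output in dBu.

-13.5 dBu

Stage 1: 16 dB above -11 dBu, reduced 3.2:1 to 5 dB above → -6 dBu.
Stage 2: below threshold (-6 ≤ 14); passes unchanged; output -6 dBu.
Stage 3: overshoot 9 dB → 9/6 = 1.5 dB → -13.5 dBu.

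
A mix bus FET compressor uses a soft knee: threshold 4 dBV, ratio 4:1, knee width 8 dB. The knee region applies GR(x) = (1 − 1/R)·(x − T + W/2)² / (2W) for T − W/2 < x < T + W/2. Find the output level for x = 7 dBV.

x − T + W/2 = 7 − 4 + 4 = 7.
GR = (1 − 1/4) × 7² / 16 = 0.75 × 49 / 16 = 2.296875 dB.
Output = 7 − 2.296875 = 4.703125 dBV.

4.703125 dBV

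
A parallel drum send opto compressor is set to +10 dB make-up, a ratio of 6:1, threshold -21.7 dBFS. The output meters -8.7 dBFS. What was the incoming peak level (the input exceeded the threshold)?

Stripping the +10 dB make-up gives -18.7 dBFS at the gain stage.
That's 3 dB above the -21.7 dBFS threshold.
Before 6:1 compression the overshoot was 3 × 6 = 18 dB, so input = -21.7 + 18 = -3.7 dBFS.

-3.7 dBFS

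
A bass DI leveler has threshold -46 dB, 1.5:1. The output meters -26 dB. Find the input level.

The compressed level sits -26 − (-46) = 20 dB over threshold.
Input overshoot = R × output overshoot = 30 dB → input = -46 + 30 = -16 dB.

-16 dB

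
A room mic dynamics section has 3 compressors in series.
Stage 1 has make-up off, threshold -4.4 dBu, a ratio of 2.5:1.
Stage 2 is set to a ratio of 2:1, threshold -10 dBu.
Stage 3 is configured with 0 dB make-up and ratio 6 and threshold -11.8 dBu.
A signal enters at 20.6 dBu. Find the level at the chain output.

Stage 1: overshoot 25 dB → 25/2.5 = 10 dB → 5.6 dBu.
Stage 2: 5.6 dBu is 15.6 dB over -10 dBu; at 2:1 that becomes 7.8 dB over, giving -2.2 dBu.
Stage 3: overshoot 9.6 dB → 9.6/6 = 1.6 dB → -10.2 dBu.

-10.2 dBu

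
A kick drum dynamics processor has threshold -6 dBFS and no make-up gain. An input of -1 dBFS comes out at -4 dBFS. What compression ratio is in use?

Input overshoot = -1 − (-6) = 5 dB; output overshoot = -4 − (-6) = 2 dB.
Ratio = 5 / 2 = 2.5.

2.5:1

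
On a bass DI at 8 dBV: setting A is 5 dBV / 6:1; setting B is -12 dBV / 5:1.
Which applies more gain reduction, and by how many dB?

A: GR = 3 − 3/6 = 2.5 dB.
B: GR = 20 − 20/5 = 16 dB.
B reduces 13.5 dB more.

B, by 13.5 dB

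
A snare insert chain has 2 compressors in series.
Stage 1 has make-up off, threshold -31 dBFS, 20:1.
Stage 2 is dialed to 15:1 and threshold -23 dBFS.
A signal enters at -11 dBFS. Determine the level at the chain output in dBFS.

Stage 1: 20 dB above -31 dBFS, reduced 20:1 to 1 dB above → -30 dBFS.
Stage 2: -30 dBFS is at or below the -23 dBFS threshold — no compression; output -30 dBFS.

-30 dBFS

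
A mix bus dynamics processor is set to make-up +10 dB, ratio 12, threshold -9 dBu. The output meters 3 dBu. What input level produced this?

15 dBu

Stripping the +10 dB make-up gives -7 dBu at the gain stage.
Post-compression overshoot = -7 − (-9) = 2 dB.
Before 12:1 compression the overshoot was 2 × 12 = 24 dB, so input = -9 + 24 = 15 dBu.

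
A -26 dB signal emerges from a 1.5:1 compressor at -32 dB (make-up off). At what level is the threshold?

Let T be the threshold. Output overshoot = (input overshoot)/R, so -32 − T = (-26 − T)/1.5.
1.5·(-32 − T) = -26 − T → 0.5·T = -48 − (-26) = -22.
T = -22/0.5 = -44 dB.

-44 dB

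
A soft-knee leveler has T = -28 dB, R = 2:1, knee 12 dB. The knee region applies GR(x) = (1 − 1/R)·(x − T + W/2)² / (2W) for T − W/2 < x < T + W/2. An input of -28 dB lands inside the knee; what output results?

x − T + W/2 = -28 − (-28) + 6 = 6.
GR = (1 − 1/2) × 6² / 24 = 0.5 × 36 / 24 = 0.75 dB.
Output = -28 − 0.75 = -28.75 dB.

-28.75 dB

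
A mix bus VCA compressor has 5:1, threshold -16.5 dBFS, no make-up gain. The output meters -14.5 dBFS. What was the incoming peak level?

The compressed level sits -14.5 − (-16.5) = 2 dB over threshold.
Undo the ratio: input overshoot = 2 × 5 = 10 dB, giving input = -6.5 dBFS.

-6.5 dBFS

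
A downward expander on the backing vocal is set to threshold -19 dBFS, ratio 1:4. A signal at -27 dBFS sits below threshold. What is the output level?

-51 dBFS

The input is 8 dB below the -19 dBFS threshold.
A 1:4 expander multiplies undershoot by 4: 8 × 4 = 32 dB below threshold.
Output = -19 − 32 = -51 dBFS.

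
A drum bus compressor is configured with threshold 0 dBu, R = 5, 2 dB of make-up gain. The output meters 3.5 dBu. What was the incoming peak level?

7.5 dBu

Before make-up, the level was 3.5 − 2 = 1.5 dBu.
Post-compression overshoot = 1.5 − 0 = 1.5 dB.
Before 5:1 compression the overshoot was 1.5 × 5 = 7.5 dB, so input = 0 + 7.5 = 7.5 dBu.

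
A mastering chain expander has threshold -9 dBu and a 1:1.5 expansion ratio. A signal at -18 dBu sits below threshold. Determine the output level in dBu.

The input is 9 dB below the -9 dBu threshold.
A 1:1.5 expander multiplies undershoot by 1.5: 9 × 1.5 = 13.5 dB below threshold.
Output = -9 − 13.5 = -22.5 dBu.

-22.5 dBu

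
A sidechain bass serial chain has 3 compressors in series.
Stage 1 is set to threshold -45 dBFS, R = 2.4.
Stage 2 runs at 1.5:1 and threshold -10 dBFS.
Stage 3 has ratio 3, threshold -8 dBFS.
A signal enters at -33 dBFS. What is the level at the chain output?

-40 dBFS

Stage 1: -33 dBFS is 12 dB over -45 dBFS; at 2.4:1 that becomes 5 dB over, giving -40 dBFS.
Stage 2: below threshold (-40 ≤ -10); passes unchanged; output -40 dBFS.
Stage 3: below threshold (-40 ≤ -8); passes unchanged; output -40 dBFS.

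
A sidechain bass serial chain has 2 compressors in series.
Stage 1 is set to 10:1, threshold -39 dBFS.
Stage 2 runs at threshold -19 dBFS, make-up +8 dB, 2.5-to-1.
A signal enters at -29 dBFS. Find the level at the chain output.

Stage 1: overshoot 10 dB → 10/10 = 1 dB → -38 dBFS.
Stage 2: -38 dBFS is at or below the -19 dBFS threshold — no compression; make-up brings it to -30 dBFS.

-30 dBFS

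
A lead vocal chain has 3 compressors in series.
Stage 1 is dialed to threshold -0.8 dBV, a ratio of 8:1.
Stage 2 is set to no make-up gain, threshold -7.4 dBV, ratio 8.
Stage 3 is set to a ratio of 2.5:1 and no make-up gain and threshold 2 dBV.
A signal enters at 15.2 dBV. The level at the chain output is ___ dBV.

-6.325 dBV

Stage 1: 15.2 dBV is 16 dB over -0.8 dBV; at 8:1 that becomes 2 dB over, giving 1.2 dBV.
Stage 2: 8.6 dB above -7.4 dBV, reduced 8:1 to 1.075 dB above → -6.325 dBV.
Stage 3: below threshold (-6.325 ≤ 2); passes unchanged; output -6.325 dBV.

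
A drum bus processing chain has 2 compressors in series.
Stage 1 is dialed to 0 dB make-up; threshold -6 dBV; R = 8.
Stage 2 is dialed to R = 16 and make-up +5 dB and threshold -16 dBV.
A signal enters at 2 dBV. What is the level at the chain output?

-10.3125 dBV

Stage 1: 2 dBV is 8 dB over -6 dBV; at 8:1 that becomes 1 dB over, giving -5 dBV.
Stage 2: 11 dB above -16 dBV, reduced 16:1 to 0.6875 dB above → -15.3125 dBV; +5 dB make-up → -10.3125 dBV.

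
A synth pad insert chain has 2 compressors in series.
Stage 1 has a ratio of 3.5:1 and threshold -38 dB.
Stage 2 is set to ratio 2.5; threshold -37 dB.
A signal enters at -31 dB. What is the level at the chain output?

-36.6 dB

Stage 1: -31 dB is 7 dB over -38 dB; at 3.5:1 that becomes 2 dB over, giving -36 dB.
Stage 2: -36 dB is 1 dB over -37 dB; at 2.5:1 that becomes 0.4 dB over, giving -36.6 dB.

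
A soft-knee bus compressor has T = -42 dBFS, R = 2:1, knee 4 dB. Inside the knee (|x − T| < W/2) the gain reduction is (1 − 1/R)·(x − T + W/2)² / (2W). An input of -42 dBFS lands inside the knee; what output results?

-42.25 dBFS

x − T + W/2 = -42 − (-42) + 2 = 2.
GR = (1 − 1/2) × 2² / 8 = 0.5 × 4 / 8 = 0.25 dB.
Output = -42 − 0.25 = -42.25 dBFS.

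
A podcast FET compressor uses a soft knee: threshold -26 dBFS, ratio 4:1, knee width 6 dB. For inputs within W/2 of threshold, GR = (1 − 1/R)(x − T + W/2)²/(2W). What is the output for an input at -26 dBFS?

x − T + W/2 = -26 − (-26) + 3 = 3.
GR = (1 − 1/4) × 3² / 12 = 0.75 × 9 / 12 = 0.5625 dB.
Output = -26 − 0.5625 = -26.5625 dBFS.

-26.5625 dBFS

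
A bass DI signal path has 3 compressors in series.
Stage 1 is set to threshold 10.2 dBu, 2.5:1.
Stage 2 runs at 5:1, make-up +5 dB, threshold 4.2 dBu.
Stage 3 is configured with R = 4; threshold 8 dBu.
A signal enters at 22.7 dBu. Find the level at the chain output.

Stage 1: overshoot 12.5 dB → 12.5/2.5 = 5 dB → 15.2 dBu.
Stage 2: 15.2 dBu is 11 dB over 4.2 dBu; at 5:1 that becomes 2.2 dB over, giving 6.4 dBu; +5 dB make-up → 11.4 dBu.
Stage 3: 11.4 dBu is 3.4 dB over 8 dBu; at 4:1 that becomes 0.85 dB over, giving 8.85 dBu.

8.85 dBu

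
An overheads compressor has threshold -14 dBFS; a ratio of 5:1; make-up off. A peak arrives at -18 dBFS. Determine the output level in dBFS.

-18 dBFS

-18 dBFS is 4 dB below the -14 dBFS threshold, so no gain reduction is applied.
Output = input = -18 dBFS.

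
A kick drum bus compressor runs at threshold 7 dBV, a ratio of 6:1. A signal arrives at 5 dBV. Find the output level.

5 dBV

5 dBV is 2 dB below the 7 dBV threshold, so no gain reduction is applied.
Output = input = 5 dBV.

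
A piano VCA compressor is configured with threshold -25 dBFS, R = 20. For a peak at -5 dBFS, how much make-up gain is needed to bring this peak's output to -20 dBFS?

4 dB

The peak compresses to -25 + 20/20 = -24 dBFS.
To reach -20 dBFS requires -20 − (-24) = 4 dB of make-up.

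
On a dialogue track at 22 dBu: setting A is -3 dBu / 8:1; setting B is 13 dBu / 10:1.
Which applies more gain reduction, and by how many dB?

A: GR = 25 − 25/8 = 21.875 dB.
B: GR = 9 − 9/10 = 8.1 dB.
A applies 13.775 dB more gain reduction.

A, by 13.775 dB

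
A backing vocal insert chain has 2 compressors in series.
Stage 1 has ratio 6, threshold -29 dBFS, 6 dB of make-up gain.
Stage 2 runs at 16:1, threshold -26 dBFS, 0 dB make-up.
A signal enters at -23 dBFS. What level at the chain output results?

-25.75 dBFS

Stage 1: 6 dB above -29 dBFS, reduced 6:1 to 1 dB above → -28 dBFS; +6 dB make-up → -22 dBFS.
Stage 2: -22 dBFS is 4 dB over -26 dBFS; at 16:1 that becomes 0.25 dB over, giving -25.75 dBFS.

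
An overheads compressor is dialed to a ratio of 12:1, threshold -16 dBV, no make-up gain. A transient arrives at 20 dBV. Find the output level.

Overshoot: 20 − (-16) = 36 dB.
12:1 compression reduces that to 36/12 = 3 dB over.
That puts the output at -13 dBV.

-13 dBV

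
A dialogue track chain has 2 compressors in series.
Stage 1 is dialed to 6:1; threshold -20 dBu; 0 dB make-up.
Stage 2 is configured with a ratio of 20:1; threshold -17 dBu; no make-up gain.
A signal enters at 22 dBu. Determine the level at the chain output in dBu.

-16.8 dBu

Stage 1: 42 dB above -20 dBu, reduced 6:1 to 7 dB above → -13 dBu.
Stage 2: overshoot 4 dB → 4/20 = 0.2 dB → -16.8 dBu.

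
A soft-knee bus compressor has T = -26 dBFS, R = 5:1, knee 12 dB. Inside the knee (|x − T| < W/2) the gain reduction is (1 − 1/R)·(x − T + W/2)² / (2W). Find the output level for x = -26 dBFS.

x − T + W/2 = -26 − (-26) + 6 = 6.
GR = (1 − 1/5) × 6² / 24 = 0.8 × 36 / 24 = 1.2 dB.
Output = -26 − 1.2 = -27.2 dBFS.

-27.2 dBFS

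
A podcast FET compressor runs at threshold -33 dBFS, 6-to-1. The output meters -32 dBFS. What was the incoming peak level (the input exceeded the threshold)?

-27 dBFS

Post-compression overshoot = -32 − (-33) = 1 dB.
Before 6:1 compression the overshoot was 1 × 6 = 6 dB, so input = -33 + 6 = -27 dBFS.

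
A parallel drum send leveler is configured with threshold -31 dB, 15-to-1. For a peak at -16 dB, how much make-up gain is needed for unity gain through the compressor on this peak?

14 dB

Without make-up, output = threshold + overshoot/15 = -31 + 1 = -30 dB.
Gap to target: 14 dB.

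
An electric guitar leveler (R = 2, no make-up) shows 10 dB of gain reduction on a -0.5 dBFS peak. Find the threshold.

Gain reduction = -0.5 − (-10.5) = 10 dB; output overshoot = GR / (R − 1) = 10 / 1 = 10 dB.
Threshold = output − output overshoot = -10.5 − 10 = -20.5 dBFS.

-20.5 dBFS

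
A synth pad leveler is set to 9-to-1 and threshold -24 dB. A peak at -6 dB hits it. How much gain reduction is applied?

-6 dB exceeds the threshold by 18 dB.
A 9:1 ratio leaves 2 dB of that excess.
Gain reduction = 18 − 2 = 16 dB.

16 dB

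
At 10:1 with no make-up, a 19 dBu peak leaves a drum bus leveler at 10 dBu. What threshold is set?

Gain reduction = 19 − 10 = 9 dB; output overshoot = GR / (R − 1) = 9 / 9 = 1 dB.
Threshold = output − output overshoot = 10 − 1 = 9 dBu.

9 dBu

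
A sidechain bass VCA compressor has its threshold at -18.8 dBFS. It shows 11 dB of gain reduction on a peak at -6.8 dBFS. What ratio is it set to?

Input overshoot = -6.8 − (-18.8) = 12 dB.
Output overshoot = 12 − 11 = 1 dB.
Ratio = input overshoot / output overshoot = 12 / 1 = 12.

12:1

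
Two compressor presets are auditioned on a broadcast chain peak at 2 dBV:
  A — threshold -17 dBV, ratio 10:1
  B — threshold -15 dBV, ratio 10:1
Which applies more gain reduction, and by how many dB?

A: 19 dB over, compressed to 1.9 dB over, so 17.1 dB of GR.
B: 17 dB over, compressed to 1.7 dB over, so 15.3 dB of GR.
A reduces 1.8 dB more.

A, by 1.8 dB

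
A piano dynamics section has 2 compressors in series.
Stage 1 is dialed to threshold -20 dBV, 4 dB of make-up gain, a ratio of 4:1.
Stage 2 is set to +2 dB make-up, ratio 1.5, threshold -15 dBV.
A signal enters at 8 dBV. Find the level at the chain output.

Stage 1: 8 dBV is 28 dB over -20 dBV; at 4:1 that becomes 7 dB over, giving -13 dBV; +4 dB make-up → -9 dBV.
Stage 2: -9 dBV is 6 dB over -15 dBV; at 1.5:1 that becomes 4 dB over, giving -11 dBV; +2 dB make-up → -9 dBV.

-9 dBV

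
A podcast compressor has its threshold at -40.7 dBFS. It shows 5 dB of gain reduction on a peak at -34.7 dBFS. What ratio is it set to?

6:1

Input overshoot = -34.7 − (-40.7) = 6 dB.
Output overshoot = 6 − 5 = 1 dB.
Ratio = input overshoot / output overshoot = 6 / 1 = 6.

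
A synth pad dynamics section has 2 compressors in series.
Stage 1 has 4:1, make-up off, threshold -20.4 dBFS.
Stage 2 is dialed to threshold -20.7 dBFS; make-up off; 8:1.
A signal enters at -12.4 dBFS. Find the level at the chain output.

-20.4125 dBFS

Stage 1: 8 dB above -20.4 dBFS, reduced 4:1 to 2 dB above → -18.4 dBFS.
Stage 2: overshoot 2.3 dB → 2.3/8 = 0.2875 dB → -20.4125 dBFS.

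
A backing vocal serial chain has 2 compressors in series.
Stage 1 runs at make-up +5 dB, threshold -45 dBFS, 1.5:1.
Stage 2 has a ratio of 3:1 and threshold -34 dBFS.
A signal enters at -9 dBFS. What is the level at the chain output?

Stage 1: 36 dB above -45 dBFS, reduced 1.5:1 to 24 dB above → -21 dBFS; +5 dB make-up → -16 dBFS.
Stage 2: -16 dBFS is 18 dB over -34 dBFS; at 3:1 that becomes 6 dB over, giving -28 dBFS.

-28 dBFS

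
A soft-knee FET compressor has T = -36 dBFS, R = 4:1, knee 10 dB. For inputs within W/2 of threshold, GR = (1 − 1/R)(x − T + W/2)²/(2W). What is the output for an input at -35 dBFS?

-36.35 dBFS

x − T + W/2 = -35 − (-36) + 5 = 6.
GR = (1 − 1/4) × 6² / 20 = 0.75 × 36 / 20 = 1.35 dB.
Output = -35 − 1.35 = -36.35 dBFS.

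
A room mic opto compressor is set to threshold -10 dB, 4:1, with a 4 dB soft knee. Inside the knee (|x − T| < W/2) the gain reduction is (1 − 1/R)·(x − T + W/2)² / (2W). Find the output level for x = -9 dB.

-9.84375 dB

x − T + W/2 = -9 − (-10) + 2 = 3.
GR = (1 − 1/4) × 3² / 8 = 0.75 × 9 / 8 = 0.84375 dB.
Output = -9 − 0.84375 = -9.84375 dB.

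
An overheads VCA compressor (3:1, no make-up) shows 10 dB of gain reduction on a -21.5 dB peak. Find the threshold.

Gain reduction = -21.5 − (-31.5) = 10 dB; output overshoot = GR / (R − 1) = 10 / 2 = 5 dB.
Threshold = output − output overshoot = -31.5 − 5 = -36.5 dB.

-36.5 dB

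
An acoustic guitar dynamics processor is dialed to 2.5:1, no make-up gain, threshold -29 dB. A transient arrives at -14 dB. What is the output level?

-23 dB

-14 dB sits 15 dB over threshold.
At 2.5:1 the overshoot is divided by 2.5, leaving 6 dB above threshold.
Output = -29 + 6 = -23 dB.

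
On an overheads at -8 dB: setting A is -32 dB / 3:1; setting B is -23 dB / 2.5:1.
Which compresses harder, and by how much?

A, by 7 dB

A: overshoot 24 dB → output overshoot 8 dB → GR 16 dB.
B: overshoot 15 dB → output overshoot 6 dB → GR 9 dB.
A reduces 7 dB more.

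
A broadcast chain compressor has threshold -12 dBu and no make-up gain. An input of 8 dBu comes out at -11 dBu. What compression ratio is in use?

Input overshoot = 8 − (-12) = 20 dB; output overshoot = -11 − (-12) = 1 dB.
Ratio = 20 / 1 = 20.

20:1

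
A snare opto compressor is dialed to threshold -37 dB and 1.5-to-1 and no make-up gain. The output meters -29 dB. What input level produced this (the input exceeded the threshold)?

-25 dB

That's 8 dB above the -37 dB threshold.
Input overshoot = R × output overshoot = 12 dB → input = -37 + 12 = -25 dB.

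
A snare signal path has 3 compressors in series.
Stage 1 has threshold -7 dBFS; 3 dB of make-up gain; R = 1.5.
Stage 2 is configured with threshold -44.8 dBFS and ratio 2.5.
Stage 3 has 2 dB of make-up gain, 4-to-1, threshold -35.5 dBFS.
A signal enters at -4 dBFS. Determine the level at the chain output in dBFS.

Stage 1: overshoot 3 dB → 3/1.5 = 2 dB → -5 dBFS; +3 dB make-up → -2 dBFS.
Stage 2: -2 dBFS is 42.8 dB over -44.8 dBFS; at 2.5:1 that becomes 17.12 dB over, giving -27.68 dBFS.
Stage 3: 7.82 dB above -35.5 dBFS, reduced 4:1 to 1.955 dB above → -33.545 dBFS; +2 dB make-up → -31.545 dBFS.

-31.545 dBFS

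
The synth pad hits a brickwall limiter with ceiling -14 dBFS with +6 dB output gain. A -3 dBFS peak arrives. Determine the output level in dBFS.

-8 dBFS

The limiter clamps the peak to its -14 dBFS ceiling.
Output gain then adds 6 dB: -14 + 6 = -8 dBFS.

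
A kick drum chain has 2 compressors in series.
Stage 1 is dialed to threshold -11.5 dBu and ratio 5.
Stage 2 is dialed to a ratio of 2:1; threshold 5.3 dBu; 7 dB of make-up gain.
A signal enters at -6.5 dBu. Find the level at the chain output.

-3.5 dBu

Stage 1: 5 dB above -11.5 dBu, reduced 5:1 to 1 dB above → -10.5 dBu.
Stage 2: below threshold (-10.5 ≤ 5.3); passes unchanged; make-up brings it to -3.5 dBu.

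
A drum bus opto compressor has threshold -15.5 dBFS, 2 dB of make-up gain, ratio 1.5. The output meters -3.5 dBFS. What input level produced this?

Stripping the +2 dB make-up gives -5.5 dBFS at the gain stage.
Post-compression overshoot = -5.5 − (-15.5) = 10 dB.
Undo the ratio: input overshoot = 10 × 1.5 = 15 dB, giving input = -0.5 dBFS.

-0.5 dBFS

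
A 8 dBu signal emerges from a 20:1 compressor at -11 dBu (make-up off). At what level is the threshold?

Let T be the threshold. Output overshoot = (input overshoot)/R, so -11 − T = (8 − T)/20.
20·(-11 − T) = 8 − T → 19·T = -220 − 8 = -228.
T = -228/19 = -12 dBu.

-12 dBu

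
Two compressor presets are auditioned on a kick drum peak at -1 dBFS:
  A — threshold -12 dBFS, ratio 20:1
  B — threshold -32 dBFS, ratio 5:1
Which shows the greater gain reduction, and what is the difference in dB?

A: 11 dB over, compressed to 0.55 dB over, so 10.45 dB of GR.
B: 31 dB over, compressed to 6.2 dB over, so 24.8 dB of GR.
Difference: 14.35 dB in favour of B.

B, by 14.35 dB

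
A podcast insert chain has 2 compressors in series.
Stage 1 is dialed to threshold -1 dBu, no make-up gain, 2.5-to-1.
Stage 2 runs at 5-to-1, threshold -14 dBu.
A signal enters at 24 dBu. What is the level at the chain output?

-9.4 dBu

Stage 1: 25 dB above -1 dBu, reduced 2.5:1 to 10 dB above → 9 dBu.
Stage 2: 23 dB above -14 dBu, reduced 5:1 to 4.6 dB above → -9.4 dBu.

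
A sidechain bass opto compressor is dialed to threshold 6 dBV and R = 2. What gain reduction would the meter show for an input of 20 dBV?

20 dBV exceeds the threshold by 14 dB.
At 2:1, output sits 14/2 = 7 dB above threshold.
GR = overshoot in − overshoot out = 14 − 7 = 7 dB.

7 dB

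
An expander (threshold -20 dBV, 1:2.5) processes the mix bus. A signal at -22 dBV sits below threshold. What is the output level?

Undershoot = (-20) − (-22) = 2 dB.
At 1:2.5, that expands to 5 dB under threshold.
Output = -20 − 5 = -25 dBV.

-25 dBV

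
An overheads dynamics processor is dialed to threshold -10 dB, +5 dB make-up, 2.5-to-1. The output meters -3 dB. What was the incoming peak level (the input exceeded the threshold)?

Remove make-up: -3 − 5 = -8 dB.
The compressed level sits -8 − (-10) = 2 dB over threshold.
Input overshoot = R × output overshoot = 5 dB → input = -10 + 5 = -5 dB.

-5 dB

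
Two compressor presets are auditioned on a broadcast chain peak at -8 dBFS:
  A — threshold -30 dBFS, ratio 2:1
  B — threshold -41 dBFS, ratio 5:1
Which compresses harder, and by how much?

A: 22 dB over, compressed to 11 dB over, so 11 dB of GR.
B: 33 dB over, compressed to 6.6 dB over, so 26.4 dB of GR.
B reduces 15.4 dB more.

B, by 15.4 dB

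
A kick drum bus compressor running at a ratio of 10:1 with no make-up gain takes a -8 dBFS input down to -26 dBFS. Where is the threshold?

Let T be the threshold. Output overshoot = (input overshoot)/R, so -26 − T = (-8 − T)/10.
10·(-26 − T) = -8 − T → 9·T = -260 − (-8) = -252.
T = -252/9 = -28 dBFS.

-28 dBFS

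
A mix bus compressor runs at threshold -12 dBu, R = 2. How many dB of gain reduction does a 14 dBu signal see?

13 dB

Overshoot = 14 − (-12) = 26 dB.
A 2:1 ratio leaves 13 dB of that excess.
Gain reduction = 26 − 13 = 13 dB.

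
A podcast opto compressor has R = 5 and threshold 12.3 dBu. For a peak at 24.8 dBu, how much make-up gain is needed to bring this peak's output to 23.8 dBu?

9 dB

The peak compresses to 12.3 + 12.5/5 = 14.8 dBu.
To reach 23.8 dBu requires 23.8 − 14.8 = 9 dB of make-up.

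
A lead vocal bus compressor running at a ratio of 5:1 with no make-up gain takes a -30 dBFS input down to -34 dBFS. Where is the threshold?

Input is 5 dB above T (since output overshoot × R = input overshoot: (-34 − T)·5 = -30 − T gives T = -35 dBFS).
Check: -35 + (-30 − (-35))/5 = -35 + 1 = -34 dBFS. ✓

-35 dBFS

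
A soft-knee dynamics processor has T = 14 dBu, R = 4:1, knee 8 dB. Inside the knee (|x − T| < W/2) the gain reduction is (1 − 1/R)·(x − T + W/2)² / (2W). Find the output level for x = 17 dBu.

x − T + W/2 = 17 − 14 + 4 = 7.
GR = (1 − 1/4) × 7² / 16 = 0.75 × 49 / 16 = 2.296875 dB.
Output = 17 − 2.296875 = 14.703125 dBu.

14.703125 dBu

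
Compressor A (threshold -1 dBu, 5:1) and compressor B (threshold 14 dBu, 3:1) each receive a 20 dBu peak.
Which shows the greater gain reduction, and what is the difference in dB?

A, by 12.8 dB

A: GR = 21 − 21/5 = 16.8 dB.
B: GR = 6 − 6/3 = 4 dB.
A reduces 12.8 dB more.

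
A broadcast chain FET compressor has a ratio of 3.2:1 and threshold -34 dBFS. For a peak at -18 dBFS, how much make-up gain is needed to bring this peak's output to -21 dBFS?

8 dB

Without make-up, output = threshold + overshoot/3.2 = -34 + 5 = -29 dBFS.
Gap to target: 8 dB.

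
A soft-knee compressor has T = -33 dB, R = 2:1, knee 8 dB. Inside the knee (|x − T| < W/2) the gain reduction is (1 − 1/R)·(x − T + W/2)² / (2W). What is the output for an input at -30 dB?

x − T + W/2 = -30 − (-33) + 4 = 7.
GR = (1 − 1/2) × 7² / 16 = 0.5 × 49 / 16 = 1.53125 dB.
Output = -30 − 1.53125 = -31.53125 dB.

-31.53125 dB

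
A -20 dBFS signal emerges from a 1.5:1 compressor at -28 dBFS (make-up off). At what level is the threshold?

-44 dBFS

Gain reduction = -20 − (-28) = 8 dB; output overshoot = GR / (R − 1) = 8 / 0.5 = 16 dB.
Threshold = output − output overshoot = -28 − 16 = -44 dBFS.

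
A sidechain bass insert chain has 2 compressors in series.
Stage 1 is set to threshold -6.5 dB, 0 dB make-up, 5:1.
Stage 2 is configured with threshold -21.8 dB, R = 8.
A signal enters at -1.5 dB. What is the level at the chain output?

-19.7625 dB

Stage 1: overshoot 5 dB → 5/5 = 1 dB → -5.5 dB.
Stage 2: -5.5 dB is 16.3 dB over -21.8 dB; at 8:1 that becomes 2.0375 dB over, giving -19.7625 dB.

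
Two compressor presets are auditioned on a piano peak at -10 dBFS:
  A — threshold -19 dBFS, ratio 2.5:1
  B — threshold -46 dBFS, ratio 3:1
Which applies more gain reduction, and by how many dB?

B, by 18.6 dB

A: overshoot 9 dB → output overshoot 3.6 dB → GR 5.4 dB.
B: overshoot 36 dB → output overshoot 12 dB → GR 24 dB.
Difference: 18.6 dB in favour of B.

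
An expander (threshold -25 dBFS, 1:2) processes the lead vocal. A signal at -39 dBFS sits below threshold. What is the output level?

Below threshold, a 1:2 expander applies gain = (2−1)×(T − x) of attenuation.
(2−1) × 14 = 14 dB, so output = -39 − 14 = -53 dBFS.

-53 dBFS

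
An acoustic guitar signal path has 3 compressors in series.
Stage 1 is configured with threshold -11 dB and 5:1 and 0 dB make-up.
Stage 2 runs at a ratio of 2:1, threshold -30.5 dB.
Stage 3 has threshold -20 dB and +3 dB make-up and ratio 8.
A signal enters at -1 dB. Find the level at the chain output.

-16.96875 dB

Stage 1: 10 dB above -11 dB, reduced 5:1 to 2 dB above → -9 dB.
Stage 2: 21.5 dB above -30.5 dB, reduced 2:1 to 10.75 dB above → -19.75 dB.
Stage 3: 0.25 dB above -20 dB, reduced 8:1 to 0.03125 dB above → -19.96875 dB; +3 dB make-up → -16.96875 dB.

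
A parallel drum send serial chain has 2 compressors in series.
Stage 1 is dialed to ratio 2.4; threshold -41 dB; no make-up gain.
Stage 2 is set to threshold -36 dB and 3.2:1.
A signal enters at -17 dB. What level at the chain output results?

-34.4375 dB

Stage 1: -17 dB is 24 dB over -41 dB; at 2.4:1 that becomes 10 dB over, giving -31 dB.
Stage 2: 5 dB above -36 dB, reduced 3.2:1 to 1.5625 dB above → -34.4375 dB.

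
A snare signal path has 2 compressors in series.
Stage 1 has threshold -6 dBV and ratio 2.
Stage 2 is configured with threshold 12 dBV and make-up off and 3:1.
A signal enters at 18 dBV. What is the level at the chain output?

Stage 1: overshoot 24 dB → 24/2 = 12 dB → 6 dBV.
Stage 2: below threshold (6 ≤ 12); passes unchanged; output 6 dBV.

6 dBV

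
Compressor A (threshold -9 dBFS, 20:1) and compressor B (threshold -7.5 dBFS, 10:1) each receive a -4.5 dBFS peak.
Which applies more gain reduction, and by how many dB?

A: 4.5 dB over, compressed to 0.225 dB over, so 4.275 dB of GR.
B: 3 dB over, compressed to 0.3 dB over, so 2.7 dB of GR.
A applies 1.575 dB more gain reduction.

A, by 1.575 dB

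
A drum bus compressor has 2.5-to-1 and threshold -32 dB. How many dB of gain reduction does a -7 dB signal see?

-7 dB exceeds the threshold by 25 dB.
After 2.5:1 compression the overshoot becomes 25/2.5 = 10 dB.
Gain reduction = 25 − 10 = 15 dB.

15 dB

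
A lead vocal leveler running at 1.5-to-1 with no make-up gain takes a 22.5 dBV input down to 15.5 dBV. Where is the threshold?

Gain reduction = 22.5 − 15.5 = 7 dB; output overshoot = GR / (R − 1) = 7 / 0.5 = 14 dB.
Threshold = output − output overshoot = 15.5 − 14 = 1.5 dBV.

1.5 dBV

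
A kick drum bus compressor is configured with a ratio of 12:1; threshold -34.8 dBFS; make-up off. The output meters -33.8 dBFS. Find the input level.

-22.8 dBFS

Post-compression overshoot = -33.8 − (-34.8) = 1 dB.
Undo the ratio: input overshoot = 1 × 12 = 12 dB, giving input = -22.8 dBFS.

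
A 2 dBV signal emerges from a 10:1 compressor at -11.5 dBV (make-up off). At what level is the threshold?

Let T be the threshold. Output overshoot = (input overshoot)/R, so -11.5 − T = (2 − T)/10.
10·(-11.5 − T) = 2 − T → 9·T = -115 − 2 = -117.
T = -117/9 = -13 dBV.

-13 dBV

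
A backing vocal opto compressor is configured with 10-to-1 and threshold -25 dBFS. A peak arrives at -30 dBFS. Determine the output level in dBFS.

-30 dBFS is 5 dB below the -25 dBFS threshold, so no gain reduction is applied.
Output = input = -30 dBFS.

-30 dBFS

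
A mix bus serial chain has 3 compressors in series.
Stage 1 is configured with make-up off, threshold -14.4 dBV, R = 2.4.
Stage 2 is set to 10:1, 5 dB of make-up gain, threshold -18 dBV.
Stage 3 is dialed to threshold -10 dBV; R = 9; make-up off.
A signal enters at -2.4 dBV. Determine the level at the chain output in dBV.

Stage 1: -2.4 dBV is 12 dB over -14.4 dBV; at 2.4:1 that becomes 5 dB over, giving -9.4 dBV.
Stage 2: overshoot 8.6 dB → 8.6/10 = 0.86 dB → -17.14 dBV; +5 dB make-up → -12.14 dBV.
Stage 3: below threshold (-12.14 ≤ -10); passes unchanged; output -12.14 dBV.

-12.14 dBV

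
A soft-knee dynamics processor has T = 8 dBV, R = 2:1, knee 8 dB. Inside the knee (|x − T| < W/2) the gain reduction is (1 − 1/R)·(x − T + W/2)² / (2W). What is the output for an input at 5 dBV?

4.96875 dBV

x − T + W/2 = 5 − 8 + 4 = 1.
GR = (1 − 1/2) × 1² / 16 = 0.5 × 1 / 16 = 0.03125 dB.
Output = 5 − 0.03125 = 4.96875 dBV.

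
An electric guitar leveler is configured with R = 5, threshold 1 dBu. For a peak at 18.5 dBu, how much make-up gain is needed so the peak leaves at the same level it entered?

Overshoot 17.5 dB → 17.5/5 = 3.5 dB after compression, so the compressed level is 1 + 3.5 = 4.5 dBu.
Make-up = target − compressed = 18.5 − 4.5 = 14 dB.

14 dB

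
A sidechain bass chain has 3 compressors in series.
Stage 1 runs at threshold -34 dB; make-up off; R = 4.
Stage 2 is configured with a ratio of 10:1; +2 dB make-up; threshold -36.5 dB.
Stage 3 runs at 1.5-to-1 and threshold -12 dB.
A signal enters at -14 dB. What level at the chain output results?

Stage 1: overshoot 20 dB → 20/4 = 5 dB → -29 dB.
Stage 2: 7.5 dB above -36.5 dB, reduced 10:1 to 0.75 dB above → -35.75 dB; +2 dB make-up → -33.75 dB.
Stage 3: -33.75 dB is at or below the -12 dB threshold — no compression; output -33.75 dB.

-33.75 dB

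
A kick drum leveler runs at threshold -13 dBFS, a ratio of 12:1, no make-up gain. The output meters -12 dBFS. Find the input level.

That's 1 dB above the -13 dBFS threshold.
Before 12:1 compression the overshoot was 1 × 12 = 12 dB, so input = -13 + 12 = -1 dBFS.

-1 dBFS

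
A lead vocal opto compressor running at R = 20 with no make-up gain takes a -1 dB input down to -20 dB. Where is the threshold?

-21 dB

Input is 20 dB above T (since output overshoot × R = input overshoot: (-20 − T)·20 = -1 − T gives T = -21 dB).
Check: -21 + (-1 − (-21))/20 = -21 + 1 = -20 dB. ✓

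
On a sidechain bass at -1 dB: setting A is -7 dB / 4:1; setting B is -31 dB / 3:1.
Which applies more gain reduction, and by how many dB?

A: overshoot 6 dB → output overshoot 1.5 dB → GR 4.5 dB.
B: overshoot 30 dB → output overshoot 10 dB → GR 20 dB.
B reduces 15.5 dB more.

B, by 15.5 dB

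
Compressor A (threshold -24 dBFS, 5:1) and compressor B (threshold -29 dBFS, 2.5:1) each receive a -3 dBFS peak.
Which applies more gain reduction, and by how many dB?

A: overshoot 21 dB → output overshoot 4.2 dB → GR 16.8 dB.
B: overshoot 26 dB → output overshoot 10.4 dB → GR 15.6 dB.
Difference: 1.2 dB in favour of A.

A, by 1.2 dB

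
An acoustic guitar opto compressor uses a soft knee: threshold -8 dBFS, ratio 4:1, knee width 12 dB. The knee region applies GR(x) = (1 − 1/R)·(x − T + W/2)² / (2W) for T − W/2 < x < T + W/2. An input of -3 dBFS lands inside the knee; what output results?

x − T + W/2 = -3 − (-8) + 6 = 11.
GR = (1 − 1/4) × 11² / 24 = 0.75 × 121 / 24 = 3.78125 dB.
Output = -3 − 3.78125 = -6.78125 dBFS.

-6.78125 dBFS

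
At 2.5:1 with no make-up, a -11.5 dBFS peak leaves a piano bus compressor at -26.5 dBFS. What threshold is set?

Gain reduction = -11.5 − (-26.5) = 15 dB; output overshoot = GR / (R − 1) = 15 / 1.5 = 10 dB.
Threshold = output − output overshoot = -26.5 − 10 = -36.5 dBFS.

-36.5 dBFS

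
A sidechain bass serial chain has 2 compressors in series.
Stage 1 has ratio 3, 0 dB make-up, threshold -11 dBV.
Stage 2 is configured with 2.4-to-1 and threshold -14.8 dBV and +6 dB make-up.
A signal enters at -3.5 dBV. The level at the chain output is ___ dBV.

Stage 1: 7.5 dB above -11 dBV, reduced 3:1 to 2.5 dB above → -8.5 dBV.
Stage 2: overshoot 6.3 dB → 6.3/2.4 = 2.625 dB → -12.175 dBV; +6 dB make-up → -6.175 dBV.

-6.175 dBV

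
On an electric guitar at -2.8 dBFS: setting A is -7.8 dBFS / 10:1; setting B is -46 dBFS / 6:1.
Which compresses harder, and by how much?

A: overshoot 5 dB → output overshoot 0.5 dB → GR 4.5 dB.
B: overshoot 43.2 dB → output overshoot 7.2 dB → GR 36 dB.
Difference: 31.5 dB in favour of B.

B, by 31.5 dB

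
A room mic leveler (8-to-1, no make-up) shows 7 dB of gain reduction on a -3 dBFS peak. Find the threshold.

-11 dBFS

Let T be the threshold. Output overshoot = (input overshoot)/R, so -10 − T = (-3 − T)/8.
8·(-10 − T) = -3 − T → 7·T = -80 − (-3) = -77.
T = -77/7 = -11 dBFS.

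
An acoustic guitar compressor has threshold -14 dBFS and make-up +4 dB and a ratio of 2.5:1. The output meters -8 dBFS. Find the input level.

-9 dBFS

Remove make-up: -8 − 4 = -12 dBFS.
That's 2 dB above the -14 dBFS threshold.
Input overshoot = R × output overshoot = 5 dB → input = -14 + 5 = -9 dBFS.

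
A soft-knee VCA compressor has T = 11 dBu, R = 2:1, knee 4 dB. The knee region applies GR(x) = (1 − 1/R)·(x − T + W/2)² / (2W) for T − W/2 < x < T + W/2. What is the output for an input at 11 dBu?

10.75 dBu

x − T + W/2 = 11 − 11 + 2 = 2.
GR = (1 − 1/2) × 2² / 8 = 0.5 × 4 / 8 = 0.25 dB.
Output = 11 − 0.25 = 10.75 dBu.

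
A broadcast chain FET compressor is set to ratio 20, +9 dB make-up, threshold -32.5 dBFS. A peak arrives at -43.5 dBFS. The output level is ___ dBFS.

-34.5 dBFS

-43.5 dBFS is 11 dB below the -32.5 dBFS threshold, so no gain reduction is applied.
Make-up gain adds 9 dB: -43.5 + 9 = -34.5 dBFS.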